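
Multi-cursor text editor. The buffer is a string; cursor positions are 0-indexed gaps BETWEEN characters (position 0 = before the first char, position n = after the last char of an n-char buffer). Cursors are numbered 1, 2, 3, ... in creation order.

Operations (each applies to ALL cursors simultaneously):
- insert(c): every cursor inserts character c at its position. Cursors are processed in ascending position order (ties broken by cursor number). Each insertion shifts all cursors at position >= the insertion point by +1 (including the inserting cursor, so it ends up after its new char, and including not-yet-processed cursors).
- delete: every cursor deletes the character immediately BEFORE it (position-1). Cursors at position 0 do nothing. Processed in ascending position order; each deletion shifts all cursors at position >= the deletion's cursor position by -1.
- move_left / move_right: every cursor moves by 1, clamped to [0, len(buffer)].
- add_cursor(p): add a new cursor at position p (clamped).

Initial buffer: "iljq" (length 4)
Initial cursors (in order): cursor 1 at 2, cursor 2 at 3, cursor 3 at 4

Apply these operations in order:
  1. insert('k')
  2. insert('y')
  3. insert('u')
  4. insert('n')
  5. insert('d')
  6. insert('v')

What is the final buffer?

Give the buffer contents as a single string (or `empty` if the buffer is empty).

Answer: ilkyundvjkyundvqkyundv

Derivation:
After op 1 (insert('k')): buffer="ilkjkqk" (len 7), cursors c1@3 c2@5 c3@7, authorship ..1.2.3
After op 2 (insert('y')): buffer="ilkyjkyqky" (len 10), cursors c1@4 c2@7 c3@10, authorship ..11.22.33
After op 3 (insert('u')): buffer="ilkyujkyuqkyu" (len 13), cursors c1@5 c2@9 c3@13, authorship ..111.222.333
After op 4 (insert('n')): buffer="ilkyunjkyunqkyun" (len 16), cursors c1@6 c2@11 c3@16, authorship ..1111.2222.3333
After op 5 (insert('d')): buffer="ilkyundjkyundqkyund" (len 19), cursors c1@7 c2@13 c3@19, authorship ..11111.22222.33333
After op 6 (insert('v')): buffer="ilkyundvjkyundvqkyundv" (len 22), cursors c1@8 c2@15 c3@22, authorship ..111111.222222.333333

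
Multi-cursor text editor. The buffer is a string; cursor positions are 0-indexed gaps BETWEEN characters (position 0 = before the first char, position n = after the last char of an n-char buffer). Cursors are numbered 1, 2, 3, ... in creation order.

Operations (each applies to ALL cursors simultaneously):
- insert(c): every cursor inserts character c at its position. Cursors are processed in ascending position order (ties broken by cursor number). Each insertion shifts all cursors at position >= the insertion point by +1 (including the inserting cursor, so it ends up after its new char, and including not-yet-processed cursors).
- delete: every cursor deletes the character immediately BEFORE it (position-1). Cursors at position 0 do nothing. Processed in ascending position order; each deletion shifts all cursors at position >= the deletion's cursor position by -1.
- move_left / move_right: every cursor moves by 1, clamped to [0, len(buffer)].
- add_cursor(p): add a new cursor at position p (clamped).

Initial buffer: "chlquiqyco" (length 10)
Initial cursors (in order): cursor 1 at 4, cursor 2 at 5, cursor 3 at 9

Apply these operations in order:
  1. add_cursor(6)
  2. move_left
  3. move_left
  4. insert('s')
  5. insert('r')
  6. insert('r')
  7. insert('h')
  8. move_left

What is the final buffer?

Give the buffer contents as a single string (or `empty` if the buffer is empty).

After op 1 (add_cursor(6)): buffer="chlquiqyco" (len 10), cursors c1@4 c2@5 c4@6 c3@9, authorship ..........
After op 2 (move_left): buffer="chlquiqyco" (len 10), cursors c1@3 c2@4 c4@5 c3@8, authorship ..........
After op 3 (move_left): buffer="chlquiqyco" (len 10), cursors c1@2 c2@3 c4@4 c3@7, authorship ..........
After op 4 (insert('s')): buffer="chslsqsuiqsyco" (len 14), cursors c1@3 c2@5 c4@7 c3@11, authorship ..1.2.4...3...
After op 5 (insert('r')): buffer="chsrlsrqsruiqsryco" (len 18), cursors c1@4 c2@7 c4@10 c3@15, authorship ..11.22.44...33...
After op 6 (insert('r')): buffer="chsrrlsrrqsrruiqsrryco" (len 22), cursors c1@5 c2@9 c4@13 c3@19, authorship ..111.222.444...333...
After op 7 (insert('h')): buffer="chsrrhlsrrhqsrrhuiqsrrhyco" (len 26), cursors c1@6 c2@11 c4@16 c3@23, authorship ..1111.2222.4444...3333...
After op 8 (move_left): buffer="chsrrhlsrrhqsrrhuiqsrrhyco" (len 26), cursors c1@5 c2@10 c4@15 c3@22, authorship ..1111.2222.4444...3333...

Answer: chsrrhlsrrhqsrrhuiqsrrhyco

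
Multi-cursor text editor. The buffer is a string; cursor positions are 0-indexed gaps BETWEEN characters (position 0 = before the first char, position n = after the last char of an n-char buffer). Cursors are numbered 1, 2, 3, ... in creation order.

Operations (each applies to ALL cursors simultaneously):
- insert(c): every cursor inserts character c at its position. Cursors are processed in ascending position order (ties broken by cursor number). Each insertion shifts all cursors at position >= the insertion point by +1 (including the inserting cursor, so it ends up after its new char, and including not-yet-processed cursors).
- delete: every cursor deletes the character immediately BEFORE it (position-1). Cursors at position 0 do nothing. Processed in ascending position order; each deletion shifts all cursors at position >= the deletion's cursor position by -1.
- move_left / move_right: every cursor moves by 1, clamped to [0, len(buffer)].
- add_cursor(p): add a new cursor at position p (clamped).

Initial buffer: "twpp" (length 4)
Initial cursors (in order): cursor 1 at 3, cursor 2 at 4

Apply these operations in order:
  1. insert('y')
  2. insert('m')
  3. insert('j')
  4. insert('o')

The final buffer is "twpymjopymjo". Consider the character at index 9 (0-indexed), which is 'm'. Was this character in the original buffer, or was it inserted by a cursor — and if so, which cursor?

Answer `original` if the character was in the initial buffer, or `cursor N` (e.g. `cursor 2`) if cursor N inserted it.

After op 1 (insert('y')): buffer="twpypy" (len 6), cursors c1@4 c2@6, authorship ...1.2
After op 2 (insert('m')): buffer="twpympym" (len 8), cursors c1@5 c2@8, authorship ...11.22
After op 3 (insert('j')): buffer="twpymjpymj" (len 10), cursors c1@6 c2@10, authorship ...111.222
After op 4 (insert('o')): buffer="twpymjopymjo" (len 12), cursors c1@7 c2@12, authorship ...1111.2222
Authorship (.=original, N=cursor N): . . . 1 1 1 1 . 2 2 2 2
Index 9: author = 2

Answer: cursor 2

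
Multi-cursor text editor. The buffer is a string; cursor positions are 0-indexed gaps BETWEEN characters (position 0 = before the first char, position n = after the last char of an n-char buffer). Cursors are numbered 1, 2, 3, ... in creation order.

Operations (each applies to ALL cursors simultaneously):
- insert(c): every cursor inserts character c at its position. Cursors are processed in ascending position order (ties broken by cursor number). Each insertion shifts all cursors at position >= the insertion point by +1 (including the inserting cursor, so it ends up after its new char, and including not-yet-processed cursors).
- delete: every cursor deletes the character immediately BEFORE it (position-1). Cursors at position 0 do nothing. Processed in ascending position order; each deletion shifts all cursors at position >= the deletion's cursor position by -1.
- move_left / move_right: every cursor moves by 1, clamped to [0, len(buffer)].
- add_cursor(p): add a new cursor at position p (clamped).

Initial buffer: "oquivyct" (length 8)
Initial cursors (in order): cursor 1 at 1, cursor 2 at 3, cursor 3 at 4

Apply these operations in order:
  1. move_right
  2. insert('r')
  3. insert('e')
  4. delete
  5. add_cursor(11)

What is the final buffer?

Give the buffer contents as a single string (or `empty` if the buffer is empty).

After op 1 (move_right): buffer="oquivyct" (len 8), cursors c1@2 c2@4 c3@5, authorship ........
After op 2 (insert('r')): buffer="oqruirvryct" (len 11), cursors c1@3 c2@6 c3@8, authorship ..1..2.3...
After op 3 (insert('e')): buffer="oqreuirevreyct" (len 14), cursors c1@4 c2@8 c3@11, authorship ..11..22.33...
After op 4 (delete): buffer="oqruirvryct" (len 11), cursors c1@3 c2@6 c3@8, authorship ..1..2.3...
After op 5 (add_cursor(11)): buffer="oqruirvryct" (len 11), cursors c1@3 c2@6 c3@8 c4@11, authorship ..1..2.3...

Answer: oqruirvryct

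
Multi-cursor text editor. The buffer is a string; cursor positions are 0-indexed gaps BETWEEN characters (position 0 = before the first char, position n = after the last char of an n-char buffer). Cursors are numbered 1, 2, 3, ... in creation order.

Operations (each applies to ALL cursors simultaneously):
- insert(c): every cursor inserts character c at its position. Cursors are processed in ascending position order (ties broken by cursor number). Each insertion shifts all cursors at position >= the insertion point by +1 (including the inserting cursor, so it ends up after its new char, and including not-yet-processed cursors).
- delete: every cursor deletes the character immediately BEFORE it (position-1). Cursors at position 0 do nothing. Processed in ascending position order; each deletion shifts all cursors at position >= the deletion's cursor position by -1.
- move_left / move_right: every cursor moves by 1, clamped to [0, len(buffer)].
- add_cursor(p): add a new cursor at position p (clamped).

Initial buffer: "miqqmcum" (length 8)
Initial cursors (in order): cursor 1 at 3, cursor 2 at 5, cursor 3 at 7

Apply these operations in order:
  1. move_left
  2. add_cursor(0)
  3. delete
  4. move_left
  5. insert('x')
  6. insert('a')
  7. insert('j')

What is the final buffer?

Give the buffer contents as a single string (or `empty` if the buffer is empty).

Answer: xxaajjmxajqxajmum

Derivation:
After op 1 (move_left): buffer="miqqmcum" (len 8), cursors c1@2 c2@4 c3@6, authorship ........
After op 2 (add_cursor(0)): buffer="miqqmcum" (len 8), cursors c4@0 c1@2 c2@4 c3@6, authorship ........
After op 3 (delete): buffer="mqmum" (len 5), cursors c4@0 c1@1 c2@2 c3@3, authorship .....
After op 4 (move_left): buffer="mqmum" (len 5), cursors c1@0 c4@0 c2@1 c3@2, authorship .....
After op 5 (insert('x')): buffer="xxmxqxmum" (len 9), cursors c1@2 c4@2 c2@4 c3@6, authorship 14.2.3...
After op 6 (insert('a')): buffer="xxaamxaqxamum" (len 13), cursors c1@4 c4@4 c2@7 c3@10, authorship 1414.22.33...
After op 7 (insert('j')): buffer="xxaajjmxajqxajmum" (len 17), cursors c1@6 c4@6 c2@10 c3@14, authorship 141414.222.333...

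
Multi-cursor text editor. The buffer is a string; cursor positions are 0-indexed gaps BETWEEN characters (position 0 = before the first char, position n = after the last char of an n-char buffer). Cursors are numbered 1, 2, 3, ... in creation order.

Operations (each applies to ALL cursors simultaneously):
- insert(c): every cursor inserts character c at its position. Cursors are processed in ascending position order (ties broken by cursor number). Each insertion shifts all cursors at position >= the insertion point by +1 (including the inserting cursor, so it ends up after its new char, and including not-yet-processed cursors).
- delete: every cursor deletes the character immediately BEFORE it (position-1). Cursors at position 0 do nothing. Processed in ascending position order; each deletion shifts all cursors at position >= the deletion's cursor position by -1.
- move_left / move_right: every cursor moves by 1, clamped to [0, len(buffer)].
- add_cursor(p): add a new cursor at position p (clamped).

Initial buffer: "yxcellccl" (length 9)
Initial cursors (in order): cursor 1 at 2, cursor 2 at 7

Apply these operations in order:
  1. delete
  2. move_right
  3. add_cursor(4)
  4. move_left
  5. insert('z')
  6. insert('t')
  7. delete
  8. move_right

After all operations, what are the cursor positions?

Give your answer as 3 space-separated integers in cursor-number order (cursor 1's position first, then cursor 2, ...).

Answer: 3 9 6

Derivation:
After op 1 (delete): buffer="ycellcl" (len 7), cursors c1@1 c2@5, authorship .......
After op 2 (move_right): buffer="ycellcl" (len 7), cursors c1@2 c2@6, authorship .......
After op 3 (add_cursor(4)): buffer="ycellcl" (len 7), cursors c1@2 c3@4 c2@6, authorship .......
After op 4 (move_left): buffer="ycellcl" (len 7), cursors c1@1 c3@3 c2@5, authorship .......
After op 5 (insert('z')): buffer="yzcezllzcl" (len 10), cursors c1@2 c3@5 c2@8, authorship .1..3..2..
After op 6 (insert('t')): buffer="yztceztllztcl" (len 13), cursors c1@3 c3@7 c2@11, authorship .11..33..22..
After op 7 (delete): buffer="yzcezllzcl" (len 10), cursors c1@2 c3@5 c2@8, authorship .1..3..2..
After op 8 (move_right): buffer="yzcezllzcl" (len 10), cursors c1@3 c3@6 c2@9, authorship .1..3..2..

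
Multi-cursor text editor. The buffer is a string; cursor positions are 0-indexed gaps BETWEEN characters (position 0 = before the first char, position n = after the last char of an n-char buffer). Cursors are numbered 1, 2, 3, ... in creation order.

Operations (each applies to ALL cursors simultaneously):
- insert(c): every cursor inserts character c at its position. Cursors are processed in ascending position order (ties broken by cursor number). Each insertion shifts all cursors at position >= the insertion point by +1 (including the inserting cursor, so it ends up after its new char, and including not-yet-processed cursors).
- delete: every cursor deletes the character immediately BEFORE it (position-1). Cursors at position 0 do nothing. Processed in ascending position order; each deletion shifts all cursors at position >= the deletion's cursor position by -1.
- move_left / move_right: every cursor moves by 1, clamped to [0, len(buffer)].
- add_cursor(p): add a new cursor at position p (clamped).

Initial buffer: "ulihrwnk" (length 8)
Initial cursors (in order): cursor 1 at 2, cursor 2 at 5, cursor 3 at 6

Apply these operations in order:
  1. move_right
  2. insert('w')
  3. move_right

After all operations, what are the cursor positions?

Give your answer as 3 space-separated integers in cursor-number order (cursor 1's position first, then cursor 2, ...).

Answer: 5 9 11

Derivation:
After op 1 (move_right): buffer="ulihrwnk" (len 8), cursors c1@3 c2@6 c3@7, authorship ........
After op 2 (insert('w')): buffer="uliwhrwwnwk" (len 11), cursors c1@4 c2@8 c3@10, authorship ...1...2.3.
After op 3 (move_right): buffer="uliwhrwwnwk" (len 11), cursors c1@5 c2@9 c3@11, authorship ...1...2.3.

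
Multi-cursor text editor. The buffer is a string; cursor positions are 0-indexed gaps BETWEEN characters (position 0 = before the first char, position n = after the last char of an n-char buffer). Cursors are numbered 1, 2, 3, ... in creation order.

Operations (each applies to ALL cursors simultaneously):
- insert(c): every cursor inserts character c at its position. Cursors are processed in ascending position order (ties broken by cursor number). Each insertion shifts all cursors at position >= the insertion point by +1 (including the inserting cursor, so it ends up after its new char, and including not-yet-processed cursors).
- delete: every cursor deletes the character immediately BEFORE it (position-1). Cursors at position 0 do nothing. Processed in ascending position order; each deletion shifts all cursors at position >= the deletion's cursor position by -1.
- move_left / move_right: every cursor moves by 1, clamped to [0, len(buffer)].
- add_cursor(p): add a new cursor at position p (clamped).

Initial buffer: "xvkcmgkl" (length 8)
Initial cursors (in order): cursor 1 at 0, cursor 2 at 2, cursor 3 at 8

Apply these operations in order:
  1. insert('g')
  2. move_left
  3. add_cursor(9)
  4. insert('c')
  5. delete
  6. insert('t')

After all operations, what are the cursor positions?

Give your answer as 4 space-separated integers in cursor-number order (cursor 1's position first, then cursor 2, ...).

Answer: 1 5 14 12

Derivation:
After op 1 (insert('g')): buffer="gxvgkcmgklg" (len 11), cursors c1@1 c2@4 c3@11, authorship 1..2......3
After op 2 (move_left): buffer="gxvgkcmgklg" (len 11), cursors c1@0 c2@3 c3@10, authorship 1..2......3
After op 3 (add_cursor(9)): buffer="gxvgkcmgklg" (len 11), cursors c1@0 c2@3 c4@9 c3@10, authorship 1..2......3
After op 4 (insert('c')): buffer="cgxvcgkcmgkclcg" (len 15), cursors c1@1 c2@5 c4@12 c3@14, authorship 11..22.....4.33
After op 5 (delete): buffer="gxvgkcmgklg" (len 11), cursors c1@0 c2@3 c4@9 c3@10, authorship 1..2......3
After op 6 (insert('t')): buffer="tgxvtgkcmgktltg" (len 15), cursors c1@1 c2@5 c4@12 c3@14, authorship 11..22.....4.33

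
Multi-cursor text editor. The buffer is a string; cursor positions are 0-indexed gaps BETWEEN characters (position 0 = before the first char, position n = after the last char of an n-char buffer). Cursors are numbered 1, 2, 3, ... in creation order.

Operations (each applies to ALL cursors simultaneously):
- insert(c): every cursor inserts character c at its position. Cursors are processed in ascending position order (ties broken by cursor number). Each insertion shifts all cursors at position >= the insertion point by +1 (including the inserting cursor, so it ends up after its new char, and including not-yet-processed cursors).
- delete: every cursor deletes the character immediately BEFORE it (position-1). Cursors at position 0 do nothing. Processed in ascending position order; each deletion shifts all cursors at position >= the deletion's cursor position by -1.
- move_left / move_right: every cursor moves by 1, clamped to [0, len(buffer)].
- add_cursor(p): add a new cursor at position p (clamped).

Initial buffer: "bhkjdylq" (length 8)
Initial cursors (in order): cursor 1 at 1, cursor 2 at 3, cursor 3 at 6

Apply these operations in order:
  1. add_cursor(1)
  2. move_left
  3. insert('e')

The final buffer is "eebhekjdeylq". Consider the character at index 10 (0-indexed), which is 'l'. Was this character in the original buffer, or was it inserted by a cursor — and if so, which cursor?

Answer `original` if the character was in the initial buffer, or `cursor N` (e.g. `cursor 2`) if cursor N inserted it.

Answer: original

Derivation:
After op 1 (add_cursor(1)): buffer="bhkjdylq" (len 8), cursors c1@1 c4@1 c2@3 c3@6, authorship ........
After op 2 (move_left): buffer="bhkjdylq" (len 8), cursors c1@0 c4@0 c2@2 c3@5, authorship ........
After op 3 (insert('e')): buffer="eebhekjdeylq" (len 12), cursors c1@2 c4@2 c2@5 c3@9, authorship 14..2...3...
Authorship (.=original, N=cursor N): 1 4 . . 2 . . . 3 . . .
Index 10: author = original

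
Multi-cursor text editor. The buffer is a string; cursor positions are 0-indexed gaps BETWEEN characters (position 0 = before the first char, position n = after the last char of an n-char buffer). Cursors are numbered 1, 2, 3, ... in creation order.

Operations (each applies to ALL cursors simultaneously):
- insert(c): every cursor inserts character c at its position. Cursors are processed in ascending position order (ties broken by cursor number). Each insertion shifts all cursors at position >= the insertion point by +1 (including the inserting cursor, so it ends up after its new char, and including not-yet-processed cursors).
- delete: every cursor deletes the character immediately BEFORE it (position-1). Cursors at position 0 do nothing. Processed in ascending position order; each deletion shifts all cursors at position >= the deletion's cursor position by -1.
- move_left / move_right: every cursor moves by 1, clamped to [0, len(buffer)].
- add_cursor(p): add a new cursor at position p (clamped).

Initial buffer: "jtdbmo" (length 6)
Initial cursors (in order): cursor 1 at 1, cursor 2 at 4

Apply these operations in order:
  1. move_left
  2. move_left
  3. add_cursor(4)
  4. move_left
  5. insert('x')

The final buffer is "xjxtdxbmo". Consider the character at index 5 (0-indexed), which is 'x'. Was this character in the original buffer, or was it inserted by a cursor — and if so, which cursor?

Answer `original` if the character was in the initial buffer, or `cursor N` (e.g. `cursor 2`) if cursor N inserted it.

Answer: cursor 3

Derivation:
After op 1 (move_left): buffer="jtdbmo" (len 6), cursors c1@0 c2@3, authorship ......
After op 2 (move_left): buffer="jtdbmo" (len 6), cursors c1@0 c2@2, authorship ......
After op 3 (add_cursor(4)): buffer="jtdbmo" (len 6), cursors c1@0 c2@2 c3@4, authorship ......
After op 4 (move_left): buffer="jtdbmo" (len 6), cursors c1@0 c2@1 c3@3, authorship ......
After op 5 (insert('x')): buffer="xjxtdxbmo" (len 9), cursors c1@1 c2@3 c3@6, authorship 1.2..3...
Authorship (.=original, N=cursor N): 1 . 2 . . 3 . . .
Index 5: author = 3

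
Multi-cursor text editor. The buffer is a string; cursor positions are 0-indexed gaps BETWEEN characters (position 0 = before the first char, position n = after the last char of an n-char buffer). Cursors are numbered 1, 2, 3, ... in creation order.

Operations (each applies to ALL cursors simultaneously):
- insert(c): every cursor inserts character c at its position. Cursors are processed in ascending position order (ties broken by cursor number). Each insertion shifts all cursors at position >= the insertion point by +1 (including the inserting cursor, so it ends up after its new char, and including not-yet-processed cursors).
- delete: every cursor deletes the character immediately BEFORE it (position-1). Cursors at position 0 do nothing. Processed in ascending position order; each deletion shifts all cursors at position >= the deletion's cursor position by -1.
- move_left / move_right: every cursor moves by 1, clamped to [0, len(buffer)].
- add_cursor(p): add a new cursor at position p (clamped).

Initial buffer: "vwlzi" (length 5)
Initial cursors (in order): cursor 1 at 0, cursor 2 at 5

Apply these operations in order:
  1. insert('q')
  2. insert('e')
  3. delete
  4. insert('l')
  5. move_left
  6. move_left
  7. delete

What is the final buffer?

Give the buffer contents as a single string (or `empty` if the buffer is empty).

After op 1 (insert('q')): buffer="qvwlziq" (len 7), cursors c1@1 c2@7, authorship 1.....2
After op 2 (insert('e')): buffer="qevwlziqe" (len 9), cursors c1@2 c2@9, authorship 11.....22
After op 3 (delete): buffer="qvwlziq" (len 7), cursors c1@1 c2@7, authorship 1.....2
After op 4 (insert('l')): buffer="qlvwlziql" (len 9), cursors c1@2 c2@9, authorship 11.....22
After op 5 (move_left): buffer="qlvwlziql" (len 9), cursors c1@1 c2@8, authorship 11.....22
After op 6 (move_left): buffer="qlvwlziql" (len 9), cursors c1@0 c2@7, authorship 11.....22
After op 7 (delete): buffer="qlvwlzql" (len 8), cursors c1@0 c2@6, authorship 11....22

Answer: qlvwlzql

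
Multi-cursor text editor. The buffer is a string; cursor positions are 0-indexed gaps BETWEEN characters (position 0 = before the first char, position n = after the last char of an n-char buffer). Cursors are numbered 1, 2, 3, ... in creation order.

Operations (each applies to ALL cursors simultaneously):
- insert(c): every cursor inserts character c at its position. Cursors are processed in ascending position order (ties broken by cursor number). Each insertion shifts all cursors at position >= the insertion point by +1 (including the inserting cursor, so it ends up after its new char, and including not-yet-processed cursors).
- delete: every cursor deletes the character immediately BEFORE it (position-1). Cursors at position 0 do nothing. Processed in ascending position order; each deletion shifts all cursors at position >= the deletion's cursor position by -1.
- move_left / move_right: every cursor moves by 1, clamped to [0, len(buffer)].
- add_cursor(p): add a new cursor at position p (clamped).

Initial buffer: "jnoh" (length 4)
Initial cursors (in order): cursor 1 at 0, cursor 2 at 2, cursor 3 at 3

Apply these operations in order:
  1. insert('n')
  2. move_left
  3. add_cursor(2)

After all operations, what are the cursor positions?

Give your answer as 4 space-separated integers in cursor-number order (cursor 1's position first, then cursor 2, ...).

After op 1 (insert('n')): buffer="njnnonh" (len 7), cursors c1@1 c2@4 c3@6, authorship 1..2.3.
After op 2 (move_left): buffer="njnnonh" (len 7), cursors c1@0 c2@3 c3@5, authorship 1..2.3.
After op 3 (add_cursor(2)): buffer="njnnonh" (len 7), cursors c1@0 c4@2 c2@3 c3@5, authorship 1..2.3.

Answer: 0 3 5 2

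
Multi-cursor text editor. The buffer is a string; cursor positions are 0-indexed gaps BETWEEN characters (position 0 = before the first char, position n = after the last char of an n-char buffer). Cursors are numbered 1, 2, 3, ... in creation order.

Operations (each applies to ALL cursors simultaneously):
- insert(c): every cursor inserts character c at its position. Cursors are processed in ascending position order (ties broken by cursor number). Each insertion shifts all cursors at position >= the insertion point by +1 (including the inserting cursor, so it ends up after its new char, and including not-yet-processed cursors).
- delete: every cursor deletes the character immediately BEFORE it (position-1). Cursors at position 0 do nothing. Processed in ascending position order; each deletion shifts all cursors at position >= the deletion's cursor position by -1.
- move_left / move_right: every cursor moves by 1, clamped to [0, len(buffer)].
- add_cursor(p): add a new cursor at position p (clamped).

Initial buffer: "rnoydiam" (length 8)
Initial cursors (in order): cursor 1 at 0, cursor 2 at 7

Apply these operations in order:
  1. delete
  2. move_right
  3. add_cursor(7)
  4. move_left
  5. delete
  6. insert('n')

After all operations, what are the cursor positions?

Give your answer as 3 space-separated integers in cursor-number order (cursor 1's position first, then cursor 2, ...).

Answer: 1 7 7

Derivation:
After op 1 (delete): buffer="rnoydim" (len 7), cursors c1@0 c2@6, authorship .......
After op 2 (move_right): buffer="rnoydim" (len 7), cursors c1@1 c2@7, authorship .......
After op 3 (add_cursor(7)): buffer="rnoydim" (len 7), cursors c1@1 c2@7 c3@7, authorship .......
After op 4 (move_left): buffer="rnoydim" (len 7), cursors c1@0 c2@6 c3@6, authorship .......
After op 5 (delete): buffer="rnoym" (len 5), cursors c1@0 c2@4 c3@4, authorship .....
After op 6 (insert('n')): buffer="nrnoynnm" (len 8), cursors c1@1 c2@7 c3@7, authorship 1....23.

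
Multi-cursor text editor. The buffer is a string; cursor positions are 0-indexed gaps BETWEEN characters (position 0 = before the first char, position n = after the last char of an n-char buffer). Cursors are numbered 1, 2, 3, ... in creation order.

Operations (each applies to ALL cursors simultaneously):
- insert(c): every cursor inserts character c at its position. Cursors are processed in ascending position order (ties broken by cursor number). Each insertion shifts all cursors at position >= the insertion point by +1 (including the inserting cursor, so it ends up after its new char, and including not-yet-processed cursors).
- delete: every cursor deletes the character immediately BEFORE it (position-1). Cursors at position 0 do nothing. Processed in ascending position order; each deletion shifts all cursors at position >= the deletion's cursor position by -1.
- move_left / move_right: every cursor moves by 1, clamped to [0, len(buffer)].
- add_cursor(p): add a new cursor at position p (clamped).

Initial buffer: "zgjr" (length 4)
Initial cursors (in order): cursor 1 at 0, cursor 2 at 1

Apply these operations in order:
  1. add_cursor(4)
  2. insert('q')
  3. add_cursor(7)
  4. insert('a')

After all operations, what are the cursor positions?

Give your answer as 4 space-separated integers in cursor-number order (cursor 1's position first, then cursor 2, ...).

After op 1 (add_cursor(4)): buffer="zgjr" (len 4), cursors c1@0 c2@1 c3@4, authorship ....
After op 2 (insert('q')): buffer="qzqgjrq" (len 7), cursors c1@1 c2@3 c3@7, authorship 1.2...3
After op 3 (add_cursor(7)): buffer="qzqgjrq" (len 7), cursors c1@1 c2@3 c3@7 c4@7, authorship 1.2...3
After op 4 (insert('a')): buffer="qazqagjrqaa" (len 11), cursors c1@2 c2@5 c3@11 c4@11, authorship 11.22...334

Answer: 2 5 11 11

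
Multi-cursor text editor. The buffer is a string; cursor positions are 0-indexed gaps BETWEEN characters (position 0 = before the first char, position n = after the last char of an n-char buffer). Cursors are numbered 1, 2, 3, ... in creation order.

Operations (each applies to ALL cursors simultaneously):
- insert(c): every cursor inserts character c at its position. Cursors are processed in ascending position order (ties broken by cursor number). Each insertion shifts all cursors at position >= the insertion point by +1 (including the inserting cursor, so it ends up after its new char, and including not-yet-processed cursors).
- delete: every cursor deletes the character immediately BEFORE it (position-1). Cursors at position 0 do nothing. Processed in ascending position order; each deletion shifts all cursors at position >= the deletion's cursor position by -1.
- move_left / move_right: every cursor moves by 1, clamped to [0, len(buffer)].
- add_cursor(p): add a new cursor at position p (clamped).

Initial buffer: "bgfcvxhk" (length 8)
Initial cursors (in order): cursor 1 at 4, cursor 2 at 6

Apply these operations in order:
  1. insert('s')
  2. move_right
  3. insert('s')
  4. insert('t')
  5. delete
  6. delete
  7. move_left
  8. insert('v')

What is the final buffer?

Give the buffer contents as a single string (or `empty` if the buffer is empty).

After op 1 (insert('s')): buffer="bgfcsvxshk" (len 10), cursors c1@5 c2@8, authorship ....1..2..
After op 2 (move_right): buffer="bgfcsvxshk" (len 10), cursors c1@6 c2@9, authorship ....1..2..
After op 3 (insert('s')): buffer="bgfcsvsxshsk" (len 12), cursors c1@7 c2@11, authorship ....1.1.2.2.
After op 4 (insert('t')): buffer="bgfcsvstxshstk" (len 14), cursors c1@8 c2@13, authorship ....1.11.2.22.
After op 5 (delete): buffer="bgfcsvsxshsk" (len 12), cursors c1@7 c2@11, authorship ....1.1.2.2.
After op 6 (delete): buffer="bgfcsvxshk" (len 10), cursors c1@6 c2@9, authorship ....1..2..
After op 7 (move_left): buffer="bgfcsvxshk" (len 10), cursors c1@5 c2@8, authorship ....1..2..
After op 8 (insert('v')): buffer="bgfcsvvxsvhk" (len 12), cursors c1@6 c2@10, authorship ....11..22..

Answer: bgfcsvvxsvhk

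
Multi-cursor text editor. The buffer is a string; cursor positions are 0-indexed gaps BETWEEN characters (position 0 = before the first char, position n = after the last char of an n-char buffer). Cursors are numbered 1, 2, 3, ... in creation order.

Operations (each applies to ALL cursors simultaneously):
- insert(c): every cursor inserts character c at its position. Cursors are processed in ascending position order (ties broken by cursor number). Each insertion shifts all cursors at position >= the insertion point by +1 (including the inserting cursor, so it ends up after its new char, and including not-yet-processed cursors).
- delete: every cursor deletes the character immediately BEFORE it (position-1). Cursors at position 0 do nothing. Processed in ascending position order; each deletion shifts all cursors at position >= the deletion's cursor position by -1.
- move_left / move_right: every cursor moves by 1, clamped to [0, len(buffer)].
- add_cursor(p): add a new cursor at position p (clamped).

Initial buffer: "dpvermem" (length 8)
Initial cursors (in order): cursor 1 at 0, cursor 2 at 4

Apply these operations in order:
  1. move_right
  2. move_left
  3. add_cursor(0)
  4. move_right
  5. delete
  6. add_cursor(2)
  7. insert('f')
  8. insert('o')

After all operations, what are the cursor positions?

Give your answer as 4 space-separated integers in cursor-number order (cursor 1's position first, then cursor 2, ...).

Answer: 4 11 4 8

Derivation:
After op 1 (move_right): buffer="dpvermem" (len 8), cursors c1@1 c2@5, authorship ........
After op 2 (move_left): buffer="dpvermem" (len 8), cursors c1@0 c2@4, authorship ........
After op 3 (add_cursor(0)): buffer="dpvermem" (len 8), cursors c1@0 c3@0 c2@4, authorship ........
After op 4 (move_right): buffer="dpvermem" (len 8), cursors c1@1 c3@1 c2@5, authorship ........
After op 5 (delete): buffer="pvemem" (len 6), cursors c1@0 c3@0 c2@3, authorship ......
After op 6 (add_cursor(2)): buffer="pvemem" (len 6), cursors c1@0 c3@0 c4@2 c2@3, authorship ......
After op 7 (insert('f')): buffer="ffpvfefmem" (len 10), cursors c1@2 c3@2 c4@5 c2@7, authorship 13..4.2...
After op 8 (insert('o')): buffer="ffoopvfoefomem" (len 14), cursors c1@4 c3@4 c4@8 c2@11, authorship 1313..44.22...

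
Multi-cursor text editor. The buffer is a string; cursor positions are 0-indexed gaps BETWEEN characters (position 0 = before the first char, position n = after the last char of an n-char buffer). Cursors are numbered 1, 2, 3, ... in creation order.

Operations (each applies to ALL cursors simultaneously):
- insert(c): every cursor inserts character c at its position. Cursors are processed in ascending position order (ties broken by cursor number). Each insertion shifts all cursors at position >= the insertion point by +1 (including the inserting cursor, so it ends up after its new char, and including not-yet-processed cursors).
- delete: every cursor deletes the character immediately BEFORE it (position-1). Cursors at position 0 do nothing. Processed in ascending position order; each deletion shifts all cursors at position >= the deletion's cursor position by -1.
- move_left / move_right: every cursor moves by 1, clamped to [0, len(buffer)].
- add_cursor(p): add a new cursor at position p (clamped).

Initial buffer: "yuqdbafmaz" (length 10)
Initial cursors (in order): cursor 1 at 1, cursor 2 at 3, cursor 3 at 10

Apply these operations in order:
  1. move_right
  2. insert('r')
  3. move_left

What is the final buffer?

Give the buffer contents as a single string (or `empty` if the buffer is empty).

After op 1 (move_right): buffer="yuqdbafmaz" (len 10), cursors c1@2 c2@4 c3@10, authorship ..........
After op 2 (insert('r')): buffer="yurqdrbafmazr" (len 13), cursors c1@3 c2@6 c3@13, authorship ..1..2......3
After op 3 (move_left): buffer="yurqdrbafmazr" (len 13), cursors c1@2 c2@5 c3@12, authorship ..1..2......3

Answer: yurqdrbafmazr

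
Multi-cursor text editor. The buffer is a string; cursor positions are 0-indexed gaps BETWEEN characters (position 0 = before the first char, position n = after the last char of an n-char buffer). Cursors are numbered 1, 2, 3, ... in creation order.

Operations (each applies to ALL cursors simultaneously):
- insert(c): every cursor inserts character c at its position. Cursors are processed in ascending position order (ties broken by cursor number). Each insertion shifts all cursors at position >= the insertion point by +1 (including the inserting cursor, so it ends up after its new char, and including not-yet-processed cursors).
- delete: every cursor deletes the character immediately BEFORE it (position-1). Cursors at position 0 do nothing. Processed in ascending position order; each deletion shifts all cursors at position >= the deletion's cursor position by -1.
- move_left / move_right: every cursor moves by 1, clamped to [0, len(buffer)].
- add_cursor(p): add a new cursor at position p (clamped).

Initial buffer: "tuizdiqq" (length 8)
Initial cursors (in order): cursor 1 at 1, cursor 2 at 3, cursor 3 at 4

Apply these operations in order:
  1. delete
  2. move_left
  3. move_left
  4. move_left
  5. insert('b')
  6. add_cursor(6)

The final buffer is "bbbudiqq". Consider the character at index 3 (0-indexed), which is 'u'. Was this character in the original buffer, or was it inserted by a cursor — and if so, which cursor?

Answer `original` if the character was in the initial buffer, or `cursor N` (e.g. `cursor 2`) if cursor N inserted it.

After op 1 (delete): buffer="udiqq" (len 5), cursors c1@0 c2@1 c3@1, authorship .....
After op 2 (move_left): buffer="udiqq" (len 5), cursors c1@0 c2@0 c3@0, authorship .....
After op 3 (move_left): buffer="udiqq" (len 5), cursors c1@0 c2@0 c3@0, authorship .....
After op 4 (move_left): buffer="udiqq" (len 5), cursors c1@0 c2@0 c3@0, authorship .....
After op 5 (insert('b')): buffer="bbbudiqq" (len 8), cursors c1@3 c2@3 c3@3, authorship 123.....
After op 6 (add_cursor(6)): buffer="bbbudiqq" (len 8), cursors c1@3 c2@3 c3@3 c4@6, authorship 123.....
Authorship (.=original, N=cursor N): 1 2 3 . . . . .
Index 3: author = original

Answer: original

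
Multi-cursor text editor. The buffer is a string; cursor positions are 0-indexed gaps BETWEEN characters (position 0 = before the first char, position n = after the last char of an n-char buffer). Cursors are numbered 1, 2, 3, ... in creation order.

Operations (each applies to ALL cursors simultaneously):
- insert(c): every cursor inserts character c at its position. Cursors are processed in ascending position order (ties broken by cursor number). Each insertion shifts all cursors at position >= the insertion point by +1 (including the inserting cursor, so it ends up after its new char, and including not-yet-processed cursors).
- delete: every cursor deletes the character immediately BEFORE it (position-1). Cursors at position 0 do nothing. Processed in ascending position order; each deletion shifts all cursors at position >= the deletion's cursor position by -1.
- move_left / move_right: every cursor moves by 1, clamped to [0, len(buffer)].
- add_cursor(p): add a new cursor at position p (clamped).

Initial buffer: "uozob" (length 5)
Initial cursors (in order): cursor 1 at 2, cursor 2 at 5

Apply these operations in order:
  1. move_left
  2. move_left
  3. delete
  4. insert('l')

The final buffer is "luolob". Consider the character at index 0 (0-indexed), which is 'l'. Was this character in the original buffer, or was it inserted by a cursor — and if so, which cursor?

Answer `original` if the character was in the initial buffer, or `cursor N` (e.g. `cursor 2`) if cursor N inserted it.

After op 1 (move_left): buffer="uozob" (len 5), cursors c1@1 c2@4, authorship .....
After op 2 (move_left): buffer="uozob" (len 5), cursors c1@0 c2@3, authorship .....
After op 3 (delete): buffer="uoob" (len 4), cursors c1@0 c2@2, authorship ....
After op 4 (insert('l')): buffer="luolob" (len 6), cursors c1@1 c2@4, authorship 1..2..
Authorship (.=original, N=cursor N): 1 . . 2 . .
Index 0: author = 1

Answer: cursor 1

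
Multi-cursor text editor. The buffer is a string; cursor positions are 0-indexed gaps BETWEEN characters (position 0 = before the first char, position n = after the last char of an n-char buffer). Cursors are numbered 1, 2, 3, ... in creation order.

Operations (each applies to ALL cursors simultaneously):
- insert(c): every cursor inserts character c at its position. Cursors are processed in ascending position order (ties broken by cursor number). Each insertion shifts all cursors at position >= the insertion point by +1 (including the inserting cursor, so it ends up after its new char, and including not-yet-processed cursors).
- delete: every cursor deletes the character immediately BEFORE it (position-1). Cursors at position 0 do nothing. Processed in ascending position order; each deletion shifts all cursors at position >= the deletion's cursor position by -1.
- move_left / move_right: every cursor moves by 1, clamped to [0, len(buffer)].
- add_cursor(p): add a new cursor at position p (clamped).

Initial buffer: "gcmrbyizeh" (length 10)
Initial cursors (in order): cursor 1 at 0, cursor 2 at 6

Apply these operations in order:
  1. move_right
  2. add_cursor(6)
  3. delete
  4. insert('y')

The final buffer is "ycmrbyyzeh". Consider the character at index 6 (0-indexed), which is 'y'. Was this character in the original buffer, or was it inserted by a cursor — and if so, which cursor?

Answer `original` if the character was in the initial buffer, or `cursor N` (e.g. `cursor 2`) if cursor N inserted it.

After op 1 (move_right): buffer="gcmrbyizeh" (len 10), cursors c1@1 c2@7, authorship ..........
After op 2 (add_cursor(6)): buffer="gcmrbyizeh" (len 10), cursors c1@1 c3@6 c2@7, authorship ..........
After op 3 (delete): buffer="cmrbzeh" (len 7), cursors c1@0 c2@4 c3@4, authorship .......
After op 4 (insert('y')): buffer="ycmrbyyzeh" (len 10), cursors c1@1 c2@7 c3@7, authorship 1....23...
Authorship (.=original, N=cursor N): 1 . . . . 2 3 . . .
Index 6: author = 3

Answer: cursor 3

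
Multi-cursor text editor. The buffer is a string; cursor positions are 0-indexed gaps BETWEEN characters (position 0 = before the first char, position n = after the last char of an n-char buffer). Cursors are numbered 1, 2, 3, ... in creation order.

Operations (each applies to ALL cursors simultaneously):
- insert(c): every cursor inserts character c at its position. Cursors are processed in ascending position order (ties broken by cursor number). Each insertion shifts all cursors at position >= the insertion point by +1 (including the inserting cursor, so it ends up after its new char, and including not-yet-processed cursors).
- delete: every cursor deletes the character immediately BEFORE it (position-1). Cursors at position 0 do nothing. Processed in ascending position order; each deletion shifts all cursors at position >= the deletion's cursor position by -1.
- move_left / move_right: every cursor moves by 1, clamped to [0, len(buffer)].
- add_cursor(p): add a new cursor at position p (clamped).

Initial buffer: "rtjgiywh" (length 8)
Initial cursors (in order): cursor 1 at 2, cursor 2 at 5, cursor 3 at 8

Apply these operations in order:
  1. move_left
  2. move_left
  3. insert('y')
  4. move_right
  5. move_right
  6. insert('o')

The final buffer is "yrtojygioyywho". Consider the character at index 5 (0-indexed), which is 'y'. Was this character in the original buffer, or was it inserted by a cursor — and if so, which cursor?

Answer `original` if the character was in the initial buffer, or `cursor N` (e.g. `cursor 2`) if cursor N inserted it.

After op 1 (move_left): buffer="rtjgiywh" (len 8), cursors c1@1 c2@4 c3@7, authorship ........
After op 2 (move_left): buffer="rtjgiywh" (len 8), cursors c1@0 c2@3 c3@6, authorship ........
After op 3 (insert('y')): buffer="yrtjygiyywh" (len 11), cursors c1@1 c2@5 c3@9, authorship 1...2...3..
After op 4 (move_right): buffer="yrtjygiyywh" (len 11), cursors c1@2 c2@6 c3@10, authorship 1...2...3..
After op 5 (move_right): buffer="yrtjygiyywh" (len 11), cursors c1@3 c2@7 c3@11, authorship 1...2...3..
After op 6 (insert('o')): buffer="yrtojygioyywho" (len 14), cursors c1@4 c2@9 c3@14, authorship 1..1.2..2.3..3
Authorship (.=original, N=cursor N): 1 . . 1 . 2 . . 2 . 3 . . 3
Index 5: author = 2

Answer: cursor 2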